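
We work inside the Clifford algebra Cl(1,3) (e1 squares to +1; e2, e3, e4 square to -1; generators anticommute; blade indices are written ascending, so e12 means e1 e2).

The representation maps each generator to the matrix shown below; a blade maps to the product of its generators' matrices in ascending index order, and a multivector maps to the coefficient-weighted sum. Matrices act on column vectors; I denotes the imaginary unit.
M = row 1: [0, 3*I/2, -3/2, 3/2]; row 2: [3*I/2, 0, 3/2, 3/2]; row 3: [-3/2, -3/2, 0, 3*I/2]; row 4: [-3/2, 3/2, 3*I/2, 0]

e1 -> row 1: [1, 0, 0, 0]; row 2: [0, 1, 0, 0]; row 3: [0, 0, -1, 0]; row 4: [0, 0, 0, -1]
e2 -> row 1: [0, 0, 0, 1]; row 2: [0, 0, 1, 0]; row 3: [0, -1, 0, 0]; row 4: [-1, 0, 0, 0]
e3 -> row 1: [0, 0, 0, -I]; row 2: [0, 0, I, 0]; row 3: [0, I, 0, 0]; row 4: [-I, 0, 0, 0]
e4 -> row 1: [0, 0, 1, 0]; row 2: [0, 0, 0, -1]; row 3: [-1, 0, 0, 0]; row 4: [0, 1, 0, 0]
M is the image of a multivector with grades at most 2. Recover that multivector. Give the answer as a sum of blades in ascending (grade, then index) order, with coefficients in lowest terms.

Method: the blade images are trace-orthogonal — tr(rho(e_A) rho(e_B)^-1) = 4 if A = B and 0 otherwise — and rho(e_A)^-1 = (e_A)^2 * rho(e_A) with (e_A)^2 = +1 or -1, so the coefficient of e_A in the preimage is (e_A)^2 * tr(M rho(e_A))/4.
Nonzero projections over blades of grade <= 2: e2: (e2)^2 = -1, tr(M rho(e2)) = -6, coefficient 3/2; e14: (e14)^2 = +1, tr(M rho(e14)) = -6, coefficient -3/2; e34: (e34)^2 = -1, tr(M rho(e34)) = 6, coefficient -3/2. Every other blade of grade <= 2 projects to 0.
Answer: 3/2*e2 - 3/2*e14 - 3/2*e34


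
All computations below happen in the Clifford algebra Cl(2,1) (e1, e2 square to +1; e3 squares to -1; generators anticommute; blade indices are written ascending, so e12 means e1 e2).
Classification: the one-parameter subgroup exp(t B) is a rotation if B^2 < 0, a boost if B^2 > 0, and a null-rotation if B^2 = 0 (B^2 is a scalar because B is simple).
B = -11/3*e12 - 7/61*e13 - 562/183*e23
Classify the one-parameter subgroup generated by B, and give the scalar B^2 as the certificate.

B^2 term by term: the squares give (-11/3)^2*(e12)^2 + (-7/61)^2*(e13)^2 + (-562/183)^2*(e23)^2 = 121/9*(-1) + 49/3721*(+1) + 315844/33489*(+1) = -4 (each basis 2-blade squares to minus the product of its generators' squares); cross terms between blades sharing an index anticommute and cancel. So B^2 = -4.
Answer: rotation, certificate B^2 = -4. Why this suffices: the scalar -4 survives any versor conjugation, so its sign alone determines the class however B is presented.


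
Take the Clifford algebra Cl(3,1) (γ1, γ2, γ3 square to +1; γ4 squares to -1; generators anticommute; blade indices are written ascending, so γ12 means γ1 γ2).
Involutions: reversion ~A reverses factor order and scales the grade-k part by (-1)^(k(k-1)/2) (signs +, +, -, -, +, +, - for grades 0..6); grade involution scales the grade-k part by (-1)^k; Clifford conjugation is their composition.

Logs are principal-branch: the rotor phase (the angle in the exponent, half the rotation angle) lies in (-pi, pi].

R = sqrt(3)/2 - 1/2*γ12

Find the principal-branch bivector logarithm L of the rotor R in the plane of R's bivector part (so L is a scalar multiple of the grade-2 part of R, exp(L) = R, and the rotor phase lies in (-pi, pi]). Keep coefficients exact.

The scalar part of R is sqrt(3)/2, so the principal-branch rotor phase is pinned; divide the bivector part by its sine to get the unit plane — L is the phase times that plane.
Concretely: cos(phase) = sqrt(3)/2 gives phase = ±pi/6, and since phase/sin(phase) is even the sign is immaterial: L = (phase/sin(phase)) * <R>_2 = (pi/3) * <R>_2.
Answer: -pi/6*γ12


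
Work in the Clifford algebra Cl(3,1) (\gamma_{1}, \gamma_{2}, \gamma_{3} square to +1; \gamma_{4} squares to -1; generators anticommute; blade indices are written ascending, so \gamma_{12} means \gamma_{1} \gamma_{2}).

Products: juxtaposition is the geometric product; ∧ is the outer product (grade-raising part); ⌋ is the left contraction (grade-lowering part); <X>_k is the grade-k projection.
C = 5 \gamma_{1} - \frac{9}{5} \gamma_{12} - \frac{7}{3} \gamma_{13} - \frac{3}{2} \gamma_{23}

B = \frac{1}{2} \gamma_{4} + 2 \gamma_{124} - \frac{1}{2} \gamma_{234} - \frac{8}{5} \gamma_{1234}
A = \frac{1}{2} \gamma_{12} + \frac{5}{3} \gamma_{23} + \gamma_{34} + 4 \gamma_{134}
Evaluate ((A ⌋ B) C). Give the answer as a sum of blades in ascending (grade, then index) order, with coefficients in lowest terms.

step 1: -\frac{69}{10} \gamma_{2} - \frac{1}{6} \gamma_{4} - \frac{8}{5} \gamma_{12} + \frac{8}{3} \gamma_{14} + \frac{4}{5} \gamma_{34}
step 2: -\frac{72}{25} - \frac{621}{50} \gamma_{1} + 8 \gamma_{2} + \frac{207}{20} \gamma_{3} - \frac{40}{3} \gamma_{4} + \frac{69}{2} \gamma_{12} + \frac{12}{5} \gamma_{13} + \frac{27}{10} \gamma_{14} - \frac{56}{15} \gamma_{23} - \frac{18}{5} \gamma_{24} - \frac{56}{9} \gamma_{34} - \frac{161}{10} \gamma_{123} + \frac{3}{10} \gamma_{124} + \frac{79}{18} \gamma_{134} + \frac{1}{4} \gamma_{234} - \frac{136}{25} \gamma_{1234}
Answer: -\frac{72}{25} - \frac{621}{50} \gamma_{1} + 8 \gamma_{2} + \frac{207}{20} \gamma_{3} - \frac{40}{3} \gamma_{4} + \frac{69}{2} \gamma_{12} + \frac{12}{5} \gamma_{13} + \frac{27}{10} \gamma_{14} - \frac{56}{15} \gamma_{23} - \frac{18}{5} \gamma_{24} - \frac{56}{9} \gamma_{34} - \frac{161}{10} \gamma_{123} + \frac{3}{10} \gamma_{124} + \frac{79}{18} \gamma_{134} + \frac{1}{4} \gamma_{234} - \frac{136}{25} \gamma_{1234}


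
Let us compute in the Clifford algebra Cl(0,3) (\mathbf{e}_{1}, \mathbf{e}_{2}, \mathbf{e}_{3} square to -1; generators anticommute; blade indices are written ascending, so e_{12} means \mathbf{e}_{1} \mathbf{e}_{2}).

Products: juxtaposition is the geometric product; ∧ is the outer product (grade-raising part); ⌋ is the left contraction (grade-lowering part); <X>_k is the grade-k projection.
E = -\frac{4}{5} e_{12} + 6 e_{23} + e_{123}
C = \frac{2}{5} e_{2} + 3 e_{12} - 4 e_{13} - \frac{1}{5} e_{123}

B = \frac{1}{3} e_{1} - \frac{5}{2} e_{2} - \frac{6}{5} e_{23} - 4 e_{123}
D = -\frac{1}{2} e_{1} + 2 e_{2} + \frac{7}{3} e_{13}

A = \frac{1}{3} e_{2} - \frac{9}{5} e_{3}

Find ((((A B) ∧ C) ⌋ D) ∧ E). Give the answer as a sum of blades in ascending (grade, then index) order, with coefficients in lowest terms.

step 1: \frac{5}{6} + \frac{54}{25} e_{2} + \frac{2}{5} e_{3} - \frac{329}{45} e_{12} - \frac{11}{15} e_{13} - \frac{9}{2} e_{23}
step 2: \frac{1}{3} e_{2} + \frac{5}{2} e_{12} - \frac{10}{3} e_{13} - \frac{4}{25} e_{23} + \frac{299}{30} e_{123}
step 3: \frac{64}{9}
step 4: -\frac{256}{45} e_{12} + \frac{128}{3} e_{23} + \frac{64}{9} e_{123}
Answer: -\frac{256}{45} e_{12} + \frac{128}{3} e_{23} + \frac{64}{9} e_{123}


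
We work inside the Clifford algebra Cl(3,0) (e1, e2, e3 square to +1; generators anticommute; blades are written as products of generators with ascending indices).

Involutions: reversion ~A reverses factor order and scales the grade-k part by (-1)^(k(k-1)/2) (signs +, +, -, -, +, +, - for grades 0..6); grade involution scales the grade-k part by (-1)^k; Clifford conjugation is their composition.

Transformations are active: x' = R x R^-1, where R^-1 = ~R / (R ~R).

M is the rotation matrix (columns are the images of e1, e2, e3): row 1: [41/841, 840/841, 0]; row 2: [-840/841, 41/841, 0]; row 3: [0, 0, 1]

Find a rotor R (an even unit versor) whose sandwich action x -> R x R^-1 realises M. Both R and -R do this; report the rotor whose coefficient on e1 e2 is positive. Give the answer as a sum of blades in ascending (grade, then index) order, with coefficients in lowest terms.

Method: write R = a + b12*e1 e2 + b13*e1 e3 + b23*e2 e3 with a^2 + b12^2 + b13^2 + b23^2 = 1 (so R^-1 = ~R). Expanding the columns R e_j ~R gives tr M = 4a^2 - 1 and, from the antisymmetric part, M21 - M12 = -4a*b12, M13 - M31 = 4a*b13, M32 - M23 = -4a*b23.
Here tr M = 923/841, so a^2 = (1 + tr M)/4 = 441/841 and a = ±21/29. Taking a = 21/29: M21 - M12 = -1680/841, M13 - M31 = 0, M32 - M23 = 0, giving b12 = 20/29, b13 = 0, b23 = 0, i.e. R = 21/29 + 20/29*e1 e2.
Its e1 e2 coefficient is already positive.
Answer: 21/29 + 20/29*e1 e2. Note: both R and -R realise this M (trace 923/841); the covering map identifies them, and the e1 e2-coefficient sign is the tie-breaker.


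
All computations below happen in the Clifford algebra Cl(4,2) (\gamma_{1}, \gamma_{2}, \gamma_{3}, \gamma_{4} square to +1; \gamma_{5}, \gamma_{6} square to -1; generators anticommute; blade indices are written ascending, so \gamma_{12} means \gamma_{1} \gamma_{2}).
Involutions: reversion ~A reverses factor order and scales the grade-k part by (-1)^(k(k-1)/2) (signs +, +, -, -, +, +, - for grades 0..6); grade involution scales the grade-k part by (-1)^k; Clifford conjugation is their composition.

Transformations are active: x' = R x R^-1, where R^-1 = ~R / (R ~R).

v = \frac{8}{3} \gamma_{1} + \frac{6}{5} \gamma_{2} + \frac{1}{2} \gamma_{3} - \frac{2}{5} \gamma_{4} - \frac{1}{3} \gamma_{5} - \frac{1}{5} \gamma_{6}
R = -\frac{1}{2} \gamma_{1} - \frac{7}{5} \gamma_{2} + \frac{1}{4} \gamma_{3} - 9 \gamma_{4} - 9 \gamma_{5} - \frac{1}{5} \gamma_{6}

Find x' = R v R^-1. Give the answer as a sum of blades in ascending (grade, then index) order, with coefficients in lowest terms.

~R = -\frac{1}{2} \gamma_{1} - \frac{7}{5} \gamma_{2} + \frac{1}{4} \gamma_{3} - 9 \gamma_{4} - 9 \gamma_{5} - \frac{1}{5} \gamma_{6}, and R ~R = \frac{893}{400}, so R^-1 = ~R / (\frac{893}{400}).
R v = -\frac{1397}{600} + \frac{47}{15} \gamma_{12} - \frac{11}{12} \gamma_{13} + \frac{121}{5} \gamma_{14} + \frac{145}{6} \gamma_{15} + \frac{19}{30} \gamma_{16} - \gamma_{23} + \frac{284}{25} \gamma_{24} + \frac{169}{15} \gamma_{25} + \frac{13}{25} \gamma_{26} + \frac{22}{5} \gamma_{34} + \frac{53}{12} \gamma_{35} + \frac{1}{20} \gamma_{36} - \frac{3}{5} \gamma_{45} + \frac{43}{25} \gamma_{46} + \frac{26}{15} \gamma_{56}
Answer: -\frac{1450}{893} \gamma_{1} + \frac{23042}{13395} \gamma_{2} - \frac{5473}{5358} \gamma_{3} + \frac{85606}{4465} \gamma_{4} + \frac{51185}{2679} \gamma_{5} + \frac{8267}{13395} \gamma_{6}


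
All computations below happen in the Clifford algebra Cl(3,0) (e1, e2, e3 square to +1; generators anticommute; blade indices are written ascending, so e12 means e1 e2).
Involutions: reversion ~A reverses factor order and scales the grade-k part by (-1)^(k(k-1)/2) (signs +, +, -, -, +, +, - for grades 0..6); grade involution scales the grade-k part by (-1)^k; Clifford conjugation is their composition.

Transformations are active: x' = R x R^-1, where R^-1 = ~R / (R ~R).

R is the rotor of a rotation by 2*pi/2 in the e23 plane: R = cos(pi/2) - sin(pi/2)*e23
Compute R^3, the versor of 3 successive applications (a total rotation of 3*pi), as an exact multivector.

Half-angle bookkeeping: 3 applications in e23 add up to rotor phase 3*pi/2 = 3*pi/2, so R^3 = cos(3*pi/2) - sin(3*pi/2)*e23.
cos(3*pi/2) = 0 and sin(3*pi/2) = -1, so R^3 = e23. The net rotation is 1*pi (after discarding 1 full turn, each of which contributes a factor -1 to the rotor); the rotor keeps the half-angle phase exactly.
Answer: e23


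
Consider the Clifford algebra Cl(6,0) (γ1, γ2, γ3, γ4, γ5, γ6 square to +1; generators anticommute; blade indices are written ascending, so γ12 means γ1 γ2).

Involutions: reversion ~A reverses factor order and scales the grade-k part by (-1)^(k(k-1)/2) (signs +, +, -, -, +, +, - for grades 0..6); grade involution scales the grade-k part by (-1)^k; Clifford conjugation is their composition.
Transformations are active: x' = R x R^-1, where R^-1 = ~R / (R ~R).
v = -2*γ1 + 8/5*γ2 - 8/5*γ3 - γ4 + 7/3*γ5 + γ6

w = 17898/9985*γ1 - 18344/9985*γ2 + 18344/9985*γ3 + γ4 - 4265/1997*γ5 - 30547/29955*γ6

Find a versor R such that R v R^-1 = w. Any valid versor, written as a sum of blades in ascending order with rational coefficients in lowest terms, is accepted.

Sketch: the shared square 3727/225 makes R = v + w = -2072/9985*γ1 - 2368/9985*γ2 + 2368/9985*γ3 + 1184/5991*γ5 - 592/29955*γ6 the natural versor; its sandwich fixes that direction, negates (v - w)/2, and sends v to w.
Answer: -2072/9985*γ1 - 2368/9985*γ2 + 2368/9985*γ3 + 1184/5991*γ5 - 592/29955*γ6


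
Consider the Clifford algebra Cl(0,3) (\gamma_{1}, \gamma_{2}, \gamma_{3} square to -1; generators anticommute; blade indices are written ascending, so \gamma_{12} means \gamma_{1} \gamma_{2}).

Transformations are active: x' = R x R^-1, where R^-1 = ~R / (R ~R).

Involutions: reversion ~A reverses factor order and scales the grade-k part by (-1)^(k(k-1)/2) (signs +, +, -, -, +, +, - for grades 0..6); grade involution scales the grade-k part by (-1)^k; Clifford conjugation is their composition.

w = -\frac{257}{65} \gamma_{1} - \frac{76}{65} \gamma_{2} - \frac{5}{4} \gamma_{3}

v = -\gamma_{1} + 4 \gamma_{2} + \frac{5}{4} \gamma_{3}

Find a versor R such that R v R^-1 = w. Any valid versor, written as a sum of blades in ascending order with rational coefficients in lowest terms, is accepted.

Sketch: the shared square -\frac{297}{16} makes R = v + w = -\frac{322}{65} \gamma_{1} + \frac{184}{65} \gamma_{2} the natural versor; its sandwich fixes that direction, negates (v - w)/2, and sends v to w.
Answer: -\frac{322}{65} \gamma_{1} + \frac{184}{65} \gamma_{2}


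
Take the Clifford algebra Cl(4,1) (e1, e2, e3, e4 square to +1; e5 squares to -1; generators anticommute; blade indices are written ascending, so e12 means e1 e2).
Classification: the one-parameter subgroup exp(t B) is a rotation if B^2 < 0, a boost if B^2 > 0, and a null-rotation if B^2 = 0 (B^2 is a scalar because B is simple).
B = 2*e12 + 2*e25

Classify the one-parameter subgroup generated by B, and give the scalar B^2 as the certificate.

B^2 term by term: the squares give (2)^2*(e12)^2 + (2)^2*(e25)^2 = 4*(-1) + 4*(+1) = 0 (each basis 2-blade squares to minus the product of its generators' squares); cross terms between blades sharing an index anticommute and cancel. So B^2 = 0.
Answer: null-rotation, certificate B^2 = 0. Key observation: B^2 = 0 is a conjugation invariant, so its sign decides the class regardless of the surface form of B.


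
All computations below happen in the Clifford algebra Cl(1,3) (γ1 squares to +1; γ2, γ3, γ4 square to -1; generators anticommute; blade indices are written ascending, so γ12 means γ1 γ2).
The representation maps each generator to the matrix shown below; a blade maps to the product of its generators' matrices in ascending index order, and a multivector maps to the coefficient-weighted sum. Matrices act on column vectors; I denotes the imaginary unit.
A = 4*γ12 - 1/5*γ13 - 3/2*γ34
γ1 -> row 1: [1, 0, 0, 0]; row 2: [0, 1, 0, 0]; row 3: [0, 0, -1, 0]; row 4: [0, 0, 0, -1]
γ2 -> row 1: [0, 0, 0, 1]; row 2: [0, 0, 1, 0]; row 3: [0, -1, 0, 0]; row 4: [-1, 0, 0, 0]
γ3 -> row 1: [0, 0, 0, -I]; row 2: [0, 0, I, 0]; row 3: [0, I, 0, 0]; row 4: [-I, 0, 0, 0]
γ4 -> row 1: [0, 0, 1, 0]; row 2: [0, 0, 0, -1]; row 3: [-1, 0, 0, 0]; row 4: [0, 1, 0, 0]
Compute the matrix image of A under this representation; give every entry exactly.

Bivector images (products of the table entries): rho(γ12) = rho(γ1)rho(γ2) = row 1: [0, 0, 0, 1]; row 2: [0, 0, 1, 0]; row 3: [0, 1, 0, 0]; row 4: [1, 0, 0, 0]; rho(γ13) = rho(γ1)rho(γ3) = row 1: [0, 0, 0, -I]; row 2: [0, 0, I, 0]; row 3: [0, -I, 0, 0]; row 4: [I, 0, 0, 0]; rho(γ34) = rho(γ3)rho(γ4) = row 1: [0, -I, 0, 0]; row 2: [-I, 0, 0, 0]; row 3: [0, 0, 0, -I]; row 4: [0, 0, -I, 0].
M = (4)*rho(γ12) + (-1/5)*rho(γ13) + (-3/2)*rho(γ34), summed entrywise:
Answer: row 1: [0, 3*I/2, 0, 4 + I/5]; row 2: [3*I/2, 0, 4 - I/5, 0]; row 3: [0, 4 + I/5, 0, 3*I/2]; row 4: [4 - I/5, 0, 3*I/2, 0]


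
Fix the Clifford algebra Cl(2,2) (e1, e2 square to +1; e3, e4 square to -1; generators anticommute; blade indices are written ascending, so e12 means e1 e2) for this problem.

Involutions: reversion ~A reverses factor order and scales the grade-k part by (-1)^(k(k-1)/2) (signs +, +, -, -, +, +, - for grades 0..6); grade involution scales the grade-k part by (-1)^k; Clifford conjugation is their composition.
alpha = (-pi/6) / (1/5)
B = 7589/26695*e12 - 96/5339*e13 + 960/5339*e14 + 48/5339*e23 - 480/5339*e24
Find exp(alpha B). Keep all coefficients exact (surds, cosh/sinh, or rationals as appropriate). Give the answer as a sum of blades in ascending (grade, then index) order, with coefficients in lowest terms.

B^2 term by term: the squares give (7589/26695)^2*(e12)^2 + (-96/5339)^2*(e13)^2 + (960/5339)^2*(e14)^2 + (48/5339)^2*(e23)^2 + (-480/5339)^2*(e24)^2 = 57592921/712623025*(-1) + 9216/28504921*(+1) + 921600/28504921*(+1) + 2304/28504921*(+1) + 230400/28504921*(+1) = -1/25 (each basis 2-blade squares to minus the product of its generators' squares); cross terms between blades sharing an index anticommute and cancel; the commuting (index-disjoint) pairs give grade-4 terms 2*c*c'*(blade product), which cancel blade by blade — e1234: -92160/28504921 + 92160/28504921 = 0 — confirming B is simple. So B^2 = -1/25.
B^2 = -1/25 — the series telescopes trigonometrically here: l = 1/5, alpha*l = -pi/6, so exp(alpha B) = cos(-pi/6) + (sin(-pi/6)/(1/5))*B = sqrt(3)/2 + (-5/2)*B.
Answer: sqrt(3)/2 - 7589/10678*e12 + 240/5339*e13 - 2400/5339*e14 - 120/5339*e23 + 1200/5339*e24


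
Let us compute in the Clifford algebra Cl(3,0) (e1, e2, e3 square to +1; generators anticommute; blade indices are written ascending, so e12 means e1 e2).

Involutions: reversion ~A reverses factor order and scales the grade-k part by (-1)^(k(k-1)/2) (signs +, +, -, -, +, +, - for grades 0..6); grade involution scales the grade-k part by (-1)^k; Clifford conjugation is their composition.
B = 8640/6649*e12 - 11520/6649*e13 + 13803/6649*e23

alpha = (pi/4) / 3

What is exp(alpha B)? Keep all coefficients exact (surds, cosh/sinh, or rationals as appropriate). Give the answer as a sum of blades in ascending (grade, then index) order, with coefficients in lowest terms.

B^2 term by term: the squares give (8640/6649)^2*(e12)^2 + (-11520/6649)^2*(e13)^2 + (13803/6649)^2*(e23)^2 = 74649600/44209201*(-1) + 132710400/44209201*(-1) + 190522809/44209201*(-1) = -9 (each basis 2-blade squares to minus the product of its generators' squares); cross terms between blades sharing an index anticommute and cancel. So B^2 = -9.
B^2 = -9 — circular case — the even/odd split gives cos and sin: l = 3, alpha*l = pi/4, so exp(alpha B) = cos(pi/4) + (sin(pi/4)/3)*B = sqrt(2)/2 + (sqrt(2)/6)*B.
Answer: sqrt(2)/2 + 1440*sqrt(2)/6649*e12 - 1920*sqrt(2)/6649*e13 + 4601*sqrt(2)/13298*e23


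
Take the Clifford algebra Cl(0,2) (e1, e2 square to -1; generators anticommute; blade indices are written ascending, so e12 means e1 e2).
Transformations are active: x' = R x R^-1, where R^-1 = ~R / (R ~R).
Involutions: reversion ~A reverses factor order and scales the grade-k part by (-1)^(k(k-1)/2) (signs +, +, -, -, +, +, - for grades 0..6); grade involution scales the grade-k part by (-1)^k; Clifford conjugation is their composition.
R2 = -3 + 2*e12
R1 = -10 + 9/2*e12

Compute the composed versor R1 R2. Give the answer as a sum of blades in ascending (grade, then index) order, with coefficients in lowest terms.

Distribute over the terms of R1 (each basis-blade product reordered to ascending indices, repeated generators contracted through their squares):
(-10) R2 = 30 - 20*e12
(9/2*e12) R2 = -9 - 27/2*e12
Summing the partial products and collecting blades:
Answer: 21 - 67/2*e12


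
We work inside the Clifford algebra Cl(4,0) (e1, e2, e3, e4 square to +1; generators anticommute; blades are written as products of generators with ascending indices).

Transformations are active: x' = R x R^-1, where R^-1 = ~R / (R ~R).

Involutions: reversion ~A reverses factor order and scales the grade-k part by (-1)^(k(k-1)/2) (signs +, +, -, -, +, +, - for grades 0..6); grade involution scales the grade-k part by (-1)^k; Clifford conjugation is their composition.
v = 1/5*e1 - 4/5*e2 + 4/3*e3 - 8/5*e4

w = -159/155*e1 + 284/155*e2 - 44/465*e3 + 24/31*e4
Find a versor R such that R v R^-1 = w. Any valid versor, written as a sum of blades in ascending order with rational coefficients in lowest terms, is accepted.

Key observation: q(v) = q(w) = 1129/225 (sandwiches preserve the norm), so R = v + w = -128/155*e1 + 32/31*e2 + 192/155*e3 - 128/155*e4 works whenever it is invertible — the component of v along it is kept and (v - w)/2 reverses, sending v to w.
Answer: -128/155*e1 + 32/31*e2 + 192/155*e3 - 128/155*e4


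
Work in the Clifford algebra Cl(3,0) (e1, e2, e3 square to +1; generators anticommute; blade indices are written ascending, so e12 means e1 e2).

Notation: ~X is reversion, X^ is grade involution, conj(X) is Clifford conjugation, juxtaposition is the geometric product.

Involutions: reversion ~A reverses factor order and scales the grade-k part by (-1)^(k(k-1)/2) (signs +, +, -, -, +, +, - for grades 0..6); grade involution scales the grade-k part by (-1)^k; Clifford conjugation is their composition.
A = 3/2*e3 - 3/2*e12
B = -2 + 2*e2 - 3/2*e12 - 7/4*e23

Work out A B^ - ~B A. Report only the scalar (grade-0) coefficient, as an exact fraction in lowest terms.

first term: -9/4 + 3*e1 + 21/8*e2 - 3*e3 + 3*e12 + 21/8*e13 + 3*e23 - 9/4*e123
second term: 9/4 + 3*e1 + 21/8*e2 - 3*e3 + 3*e12 + 21/8*e13 + 3*e23 + 9/4*e123
Answer: -9/2


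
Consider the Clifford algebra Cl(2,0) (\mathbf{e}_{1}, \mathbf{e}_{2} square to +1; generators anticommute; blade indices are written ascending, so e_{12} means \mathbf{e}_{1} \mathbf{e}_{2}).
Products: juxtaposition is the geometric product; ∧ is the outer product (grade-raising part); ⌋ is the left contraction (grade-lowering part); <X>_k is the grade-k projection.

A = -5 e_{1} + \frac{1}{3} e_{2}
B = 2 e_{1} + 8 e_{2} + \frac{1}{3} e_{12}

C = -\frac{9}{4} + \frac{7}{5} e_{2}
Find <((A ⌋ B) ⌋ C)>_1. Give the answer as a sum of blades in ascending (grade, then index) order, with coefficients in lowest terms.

step 1: -\frac{22}{3} - \frac{1}{9} e_{1} - \frac{5}{3} e_{2}
step 2: \frac{85}{6} - \frac{154}{15} e_{2}
step 3: -\frac{154}{15} e_{2}
Answer: -\frac{154}{15} e_{2}


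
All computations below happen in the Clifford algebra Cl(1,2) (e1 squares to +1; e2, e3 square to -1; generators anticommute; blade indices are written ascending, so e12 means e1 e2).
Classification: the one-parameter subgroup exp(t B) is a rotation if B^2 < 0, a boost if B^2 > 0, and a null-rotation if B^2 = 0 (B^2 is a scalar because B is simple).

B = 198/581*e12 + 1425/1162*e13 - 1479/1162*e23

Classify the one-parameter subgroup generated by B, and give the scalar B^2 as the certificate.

B^2 term by term: the squares give (198/581)^2*(e12)^2 + (1425/1162)^2*(e13)^2 + (-1479/1162)^2*(e23)^2 = 39204/337561*(+1) + 2030625/1350244*(+1) + 2187441/1350244*(-1) = 0 (each basis 2-blade squares to minus the product of its generators' squares); cross terms between blades sharing an index anticommute and cancel. So B^2 = 0.
Answer: null-rotation, certificate B^2 = 0. Check the certificate: B^2 = 0, and that sign is decisive whatever form B takes.


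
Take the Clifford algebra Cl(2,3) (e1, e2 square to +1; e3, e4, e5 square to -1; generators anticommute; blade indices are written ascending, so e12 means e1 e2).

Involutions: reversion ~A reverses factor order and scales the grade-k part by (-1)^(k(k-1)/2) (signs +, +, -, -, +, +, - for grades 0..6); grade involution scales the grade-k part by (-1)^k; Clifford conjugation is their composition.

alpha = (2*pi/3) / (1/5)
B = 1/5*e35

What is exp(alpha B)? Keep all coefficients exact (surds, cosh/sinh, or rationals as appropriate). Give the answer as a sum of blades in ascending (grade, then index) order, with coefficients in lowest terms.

B^2 = (1/5)^2*(e35)^2 = 1/25*(-1) = -1/25 (a basis 2-blade squares to minus the product of its generators' squares).
B^2 = -1/25 — since the square is negative, the closed form is circular: l = 1/5, alpha*l = 2*pi/3, so exp(alpha B) = cos(2*pi/3) + (sin(2*pi/3)/(1/5))*B = -1/2 + (5*sqrt(3)/2)*B.
Answer: -1/2 + sqrt(3)/2*e35


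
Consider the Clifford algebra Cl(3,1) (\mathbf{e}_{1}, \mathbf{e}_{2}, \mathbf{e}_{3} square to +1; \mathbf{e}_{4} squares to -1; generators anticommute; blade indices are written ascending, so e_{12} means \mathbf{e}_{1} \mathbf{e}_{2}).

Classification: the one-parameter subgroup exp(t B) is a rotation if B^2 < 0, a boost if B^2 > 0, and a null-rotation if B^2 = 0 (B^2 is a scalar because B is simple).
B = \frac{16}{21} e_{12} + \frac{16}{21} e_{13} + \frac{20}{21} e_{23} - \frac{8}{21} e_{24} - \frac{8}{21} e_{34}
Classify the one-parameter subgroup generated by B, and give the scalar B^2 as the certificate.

B^2 term by term: the squares give (\frac{16}{21})^2*(e_{12})^2 + (\frac{16}{21})^2*(e_{13})^2 + (\frac{20}{21})^2*(e_{23})^2 + (-\frac{8}{21})^2*(e_{24})^2 + (-\frac{8}{21})^2*(e_{34})^2 = \frac{256}{441}*(-1) + \frac{256}{441}*(-1) + \frac{400}{441}*(-1) + \frac{64}{441}*(+1) + \frac{64}{441}*(+1) = -\frac{16}{9} (each basis 2-blade squares to minus the product of its generators' squares); cross terms between blades sharing an index anticommute and cancel; the commuting (index-disjoint) pairs give grade-4 terms 2*c*c'*(blade product), which cancel blade by blade — e_{1234}: -\frac{256}{441} + \frac{256}{441} = 0 — confirming B is simple. So B^2 = -\frac{16}{9}.
Answer: rotation, certificate B^2 = -\frac{16}{9}. The class reads off the invariant scalar -\frac{16}{9} directly.


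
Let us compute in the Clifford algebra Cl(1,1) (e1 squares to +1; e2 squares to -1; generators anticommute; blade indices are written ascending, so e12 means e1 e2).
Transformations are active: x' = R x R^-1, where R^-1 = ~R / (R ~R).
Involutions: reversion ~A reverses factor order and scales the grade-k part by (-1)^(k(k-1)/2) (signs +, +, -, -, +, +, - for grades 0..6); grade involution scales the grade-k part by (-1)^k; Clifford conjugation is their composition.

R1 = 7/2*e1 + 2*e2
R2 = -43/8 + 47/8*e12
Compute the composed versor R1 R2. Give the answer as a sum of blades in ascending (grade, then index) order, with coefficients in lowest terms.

Distribute over the terms of R1 (each basis-blade product reordered to ascending indices, repeated generators contracted through their squares):
(7/2*e1) R2 = -301/16*e1 + 329/16*e2
(2*e2) R2 = 47/4*e1 - 43/4*e2
Summing the partial products and collecting blades:
Answer: -113/16*e1 + 157/16*e2


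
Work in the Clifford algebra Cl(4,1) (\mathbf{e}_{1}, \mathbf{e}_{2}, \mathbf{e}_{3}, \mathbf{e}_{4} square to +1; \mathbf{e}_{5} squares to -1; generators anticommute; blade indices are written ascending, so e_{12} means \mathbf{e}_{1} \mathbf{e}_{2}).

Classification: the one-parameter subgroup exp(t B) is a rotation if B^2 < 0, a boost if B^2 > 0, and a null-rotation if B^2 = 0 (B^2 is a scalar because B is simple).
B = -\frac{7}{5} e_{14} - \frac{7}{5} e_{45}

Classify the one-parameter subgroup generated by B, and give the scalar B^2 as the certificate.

B^2 term by term: the squares give (-\frac{7}{5})^2*(e_{14})^2 + (-\frac{7}{5})^2*(e_{45})^2 = \frac{49}{25}*(-1) + \frac{49}{25}*(+1) = 0 (each basis 2-blade squares to minus the product of its generators' squares); cross terms between blades sharing an index anticommute and cancel. So B^2 = 0.
Answer: null-rotation, certificate B^2 = 0. Because 0 is invariant under every versor sandwich, the classification follows from its sign alone.


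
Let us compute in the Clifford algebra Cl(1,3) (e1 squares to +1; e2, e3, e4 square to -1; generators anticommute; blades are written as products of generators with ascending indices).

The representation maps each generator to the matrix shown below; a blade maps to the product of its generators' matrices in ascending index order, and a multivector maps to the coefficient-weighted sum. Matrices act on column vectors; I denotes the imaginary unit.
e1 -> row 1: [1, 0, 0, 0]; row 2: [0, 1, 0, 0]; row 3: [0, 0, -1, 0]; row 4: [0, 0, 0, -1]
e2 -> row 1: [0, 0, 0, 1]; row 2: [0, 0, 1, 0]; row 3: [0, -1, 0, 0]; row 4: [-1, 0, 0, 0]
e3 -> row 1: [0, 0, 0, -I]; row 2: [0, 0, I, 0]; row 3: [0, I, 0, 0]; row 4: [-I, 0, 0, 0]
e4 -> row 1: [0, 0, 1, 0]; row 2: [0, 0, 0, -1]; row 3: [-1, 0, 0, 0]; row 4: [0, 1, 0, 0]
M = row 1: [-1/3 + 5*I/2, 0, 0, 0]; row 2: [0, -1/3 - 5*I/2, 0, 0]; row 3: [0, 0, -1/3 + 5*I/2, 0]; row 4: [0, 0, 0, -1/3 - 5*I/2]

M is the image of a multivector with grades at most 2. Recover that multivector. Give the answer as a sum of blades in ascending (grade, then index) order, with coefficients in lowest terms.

Method: the blade images are trace-orthogonal — tr(rho(e_A) rho(e_B)^-1) = 4 if A = B and 0 otherwise — and rho(e_A)^-1 = (e_A)^2 * rho(e_A) with (e_A)^2 = +1 or -1, so the coefficient of e_A in the preimage is (e_A)^2 * tr(M rho(e_A))/4.
Nonzero projections over blades of grade <= 2: 1: (1)^2 = +1, tr(M 1) = -4/3, coefficient -1/3; e2 e3: (e2 e3)^2 = -1, tr(M rho(e2 e3)) = 10, coefficient -5/2. Every other blade of grade <= 2 projects to 0.
Answer: -1/3 - 5/2*e2 e3


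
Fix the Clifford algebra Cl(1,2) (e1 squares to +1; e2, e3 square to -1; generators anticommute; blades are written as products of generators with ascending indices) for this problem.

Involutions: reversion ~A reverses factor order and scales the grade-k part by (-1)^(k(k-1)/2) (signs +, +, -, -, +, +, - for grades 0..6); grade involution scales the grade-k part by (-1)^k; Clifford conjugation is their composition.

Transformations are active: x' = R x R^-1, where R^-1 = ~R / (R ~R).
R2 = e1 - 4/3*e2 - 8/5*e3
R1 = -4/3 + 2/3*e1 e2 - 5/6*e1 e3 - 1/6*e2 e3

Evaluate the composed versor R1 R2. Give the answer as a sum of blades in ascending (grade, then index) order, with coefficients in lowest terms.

Distribute over the terms of R2 (each basis-blade product reordered to ascending indices, repeated generators contracted through their squares):
R1 (e1) = -4/3*e1 - 2/3*e2 + 5/6*e3 - 1/6*e1 e2 e3
R1 (-4/3*e2) = 8/9*e1 + 16/9*e2 + 2/9*e3 - 10/9*e1 e2 e3
R1 (-8/5*e3) = -4/3*e1 - 4/15*e2 + 32/15*e3 - 16/15*e1 e2 e3
Summing the partial products and collecting blades:
Answer: -16/9*e1 + 38/45*e2 + 287/90*e3 - 211/90*e1 e2 e3


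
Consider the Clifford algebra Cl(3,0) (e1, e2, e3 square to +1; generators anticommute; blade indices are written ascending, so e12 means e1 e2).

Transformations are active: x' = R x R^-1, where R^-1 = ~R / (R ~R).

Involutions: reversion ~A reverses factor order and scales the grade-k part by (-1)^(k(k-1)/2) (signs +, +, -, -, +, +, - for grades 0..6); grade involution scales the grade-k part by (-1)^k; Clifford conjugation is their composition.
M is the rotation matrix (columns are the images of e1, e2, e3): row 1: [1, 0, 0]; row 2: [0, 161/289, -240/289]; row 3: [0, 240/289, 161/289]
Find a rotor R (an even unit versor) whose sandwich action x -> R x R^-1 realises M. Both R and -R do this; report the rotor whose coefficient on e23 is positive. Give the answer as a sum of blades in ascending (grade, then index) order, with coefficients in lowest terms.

Method: write R = a + b12*e12 + b13*e13 + b23*e23 with a^2 + b12^2 + b13^2 + b23^2 = 1 (so R^-1 = ~R). Expanding the columns R e_j ~R gives tr M = 4a^2 - 1 and, from the antisymmetric part, M21 - M12 = -4a*b12, M13 - M31 = 4a*b13, M32 - M23 = -4a*b23.
Here tr M = 611/289, so a^2 = (1 + tr M)/4 = 225/289 and a = ±15/17. Taking a = 15/17: M21 - M12 = 0, M13 - M31 = 0, M32 - M23 = 480/289, giving b12 = 0, b13 = 0, b23 = -8/17, i.e. R = 15/17 - 8/17*e23.
Its e23 coefficient is negative, so report the other preimage -R.
Answer: -15/17 + 8/17*e23. Why the constraint matters: R and -R act identically through the sandwich — M has trace 611/289 either way — so only the sign condition on e23 picks one of the two preimages.


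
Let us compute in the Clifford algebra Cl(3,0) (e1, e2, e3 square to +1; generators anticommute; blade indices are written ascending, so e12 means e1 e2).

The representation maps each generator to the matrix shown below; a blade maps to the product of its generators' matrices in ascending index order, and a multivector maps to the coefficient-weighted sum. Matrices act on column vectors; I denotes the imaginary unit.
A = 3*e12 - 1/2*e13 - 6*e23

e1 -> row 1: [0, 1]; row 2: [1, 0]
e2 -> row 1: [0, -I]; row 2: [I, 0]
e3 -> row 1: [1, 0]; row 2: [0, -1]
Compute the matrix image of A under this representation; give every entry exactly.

Bivector images (products of the table entries): rho(e12) = rho(e1)rho(e2) = row 1: [I, 0]; row 2: [0, -I]; rho(e13) = rho(e1)rho(e3) = row 1: [0, -1]; row 2: [1, 0]; rho(e23) = rho(e2)rho(e3) = row 1: [0, I]; row 2: [I, 0].
M = (3)*rho(e12) + (-1/2)*rho(e13) + (-6)*rho(e23), summed entrywise:
Answer: row 1: [3*I, 1/2 - 6*I]; row 2: [-1/2 - 6*I, -3*I]


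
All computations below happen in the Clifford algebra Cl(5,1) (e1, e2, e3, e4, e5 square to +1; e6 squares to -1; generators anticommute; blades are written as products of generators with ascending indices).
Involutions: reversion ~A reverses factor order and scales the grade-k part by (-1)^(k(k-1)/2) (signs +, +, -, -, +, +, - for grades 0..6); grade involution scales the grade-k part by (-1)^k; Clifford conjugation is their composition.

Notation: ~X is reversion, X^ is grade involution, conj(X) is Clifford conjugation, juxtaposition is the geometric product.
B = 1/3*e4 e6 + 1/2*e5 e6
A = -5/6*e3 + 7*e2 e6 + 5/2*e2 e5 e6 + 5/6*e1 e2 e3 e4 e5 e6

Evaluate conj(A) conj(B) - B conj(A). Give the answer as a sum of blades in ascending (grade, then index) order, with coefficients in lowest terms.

first term: -5/4*e2 + 7/3*e2 e4 + 7/2*e2 e5 + 5/6*e2 e4 e5 - 5/18*e3 e4 e6 - 5/12*e3 e5 e6 + 5/12*e1 e2 e3 e4 - 5/18*e1 e2 e3 e5
second term: 5/4*e2 + 7/3*e2 e4 + 7/2*e2 e5 + 5/6*e2 e4 e5 + 5/18*e3 e4 e6 + 5/12*e3 e5 e6 - 5/12*e1 e2 e3 e4 + 5/18*e1 e2 e3 e5
Answer: -5/2*e2 - 5/9*e3 e4 e6 - 5/6*e3 e5 e6 + 5/6*e1 e2 e3 e4 - 5/9*e1 e2 e3 e5


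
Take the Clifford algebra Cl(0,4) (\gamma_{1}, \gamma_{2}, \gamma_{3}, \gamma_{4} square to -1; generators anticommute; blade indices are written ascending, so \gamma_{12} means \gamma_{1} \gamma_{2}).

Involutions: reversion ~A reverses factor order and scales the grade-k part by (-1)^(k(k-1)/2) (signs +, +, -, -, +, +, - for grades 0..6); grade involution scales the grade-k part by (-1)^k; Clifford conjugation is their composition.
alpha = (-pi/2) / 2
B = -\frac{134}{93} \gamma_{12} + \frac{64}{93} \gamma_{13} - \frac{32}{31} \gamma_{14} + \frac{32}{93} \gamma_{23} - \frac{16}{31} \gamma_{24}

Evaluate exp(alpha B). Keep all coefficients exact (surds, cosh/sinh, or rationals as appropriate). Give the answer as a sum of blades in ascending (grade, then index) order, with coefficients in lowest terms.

B^2 term by term: the squares give (-\frac{134}{93})^2*(\gamma_{12})^2 + (\frac{64}{93})^2*(\gamma_{13})^2 + (-\frac{32}{31})^2*(\gamma_{14})^2 + (\frac{32}{93})^2*(\gamma_{23})^2 + (-\frac{16}{31})^2*(\gamma_{24})^2 = \frac{17956}{8649}*(-1) + \frac{4096}{8649}*(-1) + \frac{1024}{961}*(-1) + \frac{1024}{8649}*(-1) + \frac{256}{961}*(-1) = -4 (each basis 2-blade squares to minus the product of its generators' squares); cross terms between blades sharing an index anticommute and cancel; the commuting (index-disjoint) pairs give grade-4 terms 2*c*c'*(blade product), which cancel blade by blade — \gamma_{1234}: \frac{2048}{2883} - \frac{2048}{2883} = 0 — confirming B is simple. So B^2 = -4.
B^2 = -4 — the negative square puts this in the circular regime; l = 2, alpha*l = - \frac{\pi}{2}, so exp(alpha B) = cos(- \frac{\pi}{2}) + (sin(- \frac{\pi}{2})/2)*B = 0 + (- \frac{1}{2})*B.
Answer: \frac{67}{93} \gamma_{12} - \frac{32}{93} \gamma_{13} + \frac{16}{31} \gamma_{14} - \frac{16}{93} \gamma_{23} + \frac{8}{31} \gamma_{24}


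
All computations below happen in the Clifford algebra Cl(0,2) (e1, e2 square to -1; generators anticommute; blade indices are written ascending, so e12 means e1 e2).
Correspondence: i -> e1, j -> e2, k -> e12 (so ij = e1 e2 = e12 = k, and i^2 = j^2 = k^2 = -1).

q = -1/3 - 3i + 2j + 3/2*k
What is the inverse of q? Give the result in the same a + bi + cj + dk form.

In blades: q = -1/3 - 3*e1 + 2*e2 + 3/2*e12.
With qbar = -1/3 + 3*e1 - 2*e2 - 3/2*e12 (scalar fixed, mapped units negated), q qbar = 553/36 (the sum of squared coefficients), so q^-1 = qbar / (553/36) = -12/553 + 108/553*e1 - 72/553*e2 - 54/553*e12; translating back:
Answer: -12/553 + 108/553*i - 72/553*j - 54/553*k


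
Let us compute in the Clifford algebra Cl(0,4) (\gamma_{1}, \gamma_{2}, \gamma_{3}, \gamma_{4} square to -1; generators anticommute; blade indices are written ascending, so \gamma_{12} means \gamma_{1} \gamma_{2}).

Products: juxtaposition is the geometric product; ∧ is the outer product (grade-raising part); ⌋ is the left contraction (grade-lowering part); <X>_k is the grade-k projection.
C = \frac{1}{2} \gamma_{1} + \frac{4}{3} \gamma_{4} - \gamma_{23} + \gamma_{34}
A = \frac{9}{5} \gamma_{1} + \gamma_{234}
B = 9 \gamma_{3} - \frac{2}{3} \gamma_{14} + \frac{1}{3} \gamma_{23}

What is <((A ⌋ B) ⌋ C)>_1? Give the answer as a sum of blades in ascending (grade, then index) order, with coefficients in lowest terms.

step 1: \frac{6}{5} \gamma_{4}
step 2: -\frac{8}{5} + \frac{6}{5} \gamma_{3}
step 3: \frac{6}{5} \gamma_{3}
Answer: \frac{6}{5} \gamma_{3}


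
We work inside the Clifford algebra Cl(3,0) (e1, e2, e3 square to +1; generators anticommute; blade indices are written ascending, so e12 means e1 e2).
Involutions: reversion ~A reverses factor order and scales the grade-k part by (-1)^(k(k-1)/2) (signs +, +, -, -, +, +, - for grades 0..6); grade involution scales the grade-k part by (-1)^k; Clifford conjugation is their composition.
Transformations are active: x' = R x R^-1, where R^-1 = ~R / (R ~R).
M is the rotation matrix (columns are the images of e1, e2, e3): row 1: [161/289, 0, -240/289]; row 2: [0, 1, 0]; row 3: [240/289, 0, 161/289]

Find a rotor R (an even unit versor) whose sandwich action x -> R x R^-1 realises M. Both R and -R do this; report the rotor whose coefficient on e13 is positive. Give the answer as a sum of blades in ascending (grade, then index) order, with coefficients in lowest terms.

Method: write R = a + b12*e12 + b13*e13 + b23*e23 with a^2 + b12^2 + b13^2 + b23^2 = 1 (so R^-1 = ~R). Expanding the columns R e_j ~R gives tr M = 4a^2 - 1 and, from the antisymmetric part, M21 - M12 = -4a*b12, M13 - M31 = 4a*b13, M32 - M23 = -4a*b23.
Here tr M = 611/289, so a^2 = (1 + tr M)/4 = 225/289 and a = ±15/17. Taking a = 15/17: M21 - M12 = 0, M13 - M31 = -480/289, M32 - M23 = 0, giving b12 = 0, b13 = -8/17, b23 = 0, i.e. R = 15/17 - 8/17*e13.
Its e13 coefficient is negative, so report the other preimage -R.
Answer: -15/17 + 8/17*e13. Note: both R and -R realise this M (trace 611/289); the covering map identifies them, and the e13-coefficient sign is the tie-breaker.


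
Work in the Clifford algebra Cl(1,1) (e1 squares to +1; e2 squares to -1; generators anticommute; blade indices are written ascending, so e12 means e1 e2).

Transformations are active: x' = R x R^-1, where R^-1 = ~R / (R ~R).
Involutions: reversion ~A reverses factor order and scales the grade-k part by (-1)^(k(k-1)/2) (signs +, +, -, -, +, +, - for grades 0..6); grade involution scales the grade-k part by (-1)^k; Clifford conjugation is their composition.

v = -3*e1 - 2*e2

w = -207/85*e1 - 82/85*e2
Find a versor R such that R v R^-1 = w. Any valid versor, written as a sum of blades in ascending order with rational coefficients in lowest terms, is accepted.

Key observation: q(v) = q(w) = 5 (sandwiches preserve the norm), so R = v + w = -462/85*e1 - 252/85*e2 works whenever it is invertible — the component of v along it is kept and (v - w)/2 reverses, sending v to w.
Answer: -462/85*e1 - 252/85*e2


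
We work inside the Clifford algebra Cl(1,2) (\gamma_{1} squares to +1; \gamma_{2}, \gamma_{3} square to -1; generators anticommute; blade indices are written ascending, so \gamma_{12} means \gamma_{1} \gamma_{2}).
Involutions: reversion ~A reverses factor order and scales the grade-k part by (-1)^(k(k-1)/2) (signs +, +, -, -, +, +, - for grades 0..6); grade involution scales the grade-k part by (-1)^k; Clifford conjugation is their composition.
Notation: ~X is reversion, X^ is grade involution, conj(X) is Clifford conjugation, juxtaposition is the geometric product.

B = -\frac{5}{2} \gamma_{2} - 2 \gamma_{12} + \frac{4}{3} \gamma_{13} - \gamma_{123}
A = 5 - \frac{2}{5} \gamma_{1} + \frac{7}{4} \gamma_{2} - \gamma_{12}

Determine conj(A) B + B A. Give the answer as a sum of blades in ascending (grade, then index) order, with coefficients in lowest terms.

first term: -\frac{51}{8} + 6 \gamma_{1} - \frac{133}{10} \gamma_{2} - \frac{7}{15} \gamma_{3} - 11 \gamma_{12} + \frac{101}{12} \gamma_{13} - \frac{26}{15} \gamma_{23} - \frac{8}{3} \gamma_{123}
second term: \frac{51}{8} + 6 \gamma_{1} - \frac{133}{10} \gamma_{2} + \frac{23}{15} \gamma_{3} - 11 \gamma_{12} + \frac{59}{12} \gamma_{13} - \frac{14}{15} \gamma_{23} - \frac{22}{3} \gamma_{123}
Answer: 12 \gamma_{1} - \frac{133}{5} \gamma_{2} + \frac{16}{15} \gamma_{3} - 22 \gamma_{12} + \frac{40}{3} \gamma_{13} - \frac{8}{3} \gamma_{23} - 10 \gamma_{123}
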